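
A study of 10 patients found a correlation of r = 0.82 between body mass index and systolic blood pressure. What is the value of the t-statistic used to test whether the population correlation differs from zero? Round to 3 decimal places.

4.052

1 − r² = 1 − 0.6724 = 0.3276;  √(1−r²) = 0.572364
√(n−2) = √8 = 2.828427
t = r·√(n−2)/√(1−r²) = 0.82 · 2.828427 / 0.572364 = 4.052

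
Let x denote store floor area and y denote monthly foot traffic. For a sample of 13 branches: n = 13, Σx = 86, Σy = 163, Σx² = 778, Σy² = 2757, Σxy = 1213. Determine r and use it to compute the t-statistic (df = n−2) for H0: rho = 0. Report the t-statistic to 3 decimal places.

Numerator: nΣxy − (Σx)(Σy) = 13·1213 − (86)(163) = 1751
Denominator: √[(nΣx²−(Σx)²)(nΣy²−(Σy)²)]
  nΣx²−(Σx)² = 13·778 − 7396 = 2718;  nΣy²−(Σy)² = 13·2757 − 26569 = 9272
  √(2718·9272) = √25201296 = 5020.0892
r = 1751 / 5020.0892 = 0.3488
t = r·√(n−2)/√(1−r²) = 0.3488·√11 / √(1−0.121661) = 1.156839 / 0.937197 = 1.234

1.234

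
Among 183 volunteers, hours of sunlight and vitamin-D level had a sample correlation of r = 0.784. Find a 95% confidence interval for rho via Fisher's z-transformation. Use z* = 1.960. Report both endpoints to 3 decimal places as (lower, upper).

(0.721, 0.834)

z_r = atanh(0.784) = 1.055667;  SE = 1/√(n−3) = 1/√180 = 0.074536
z-limits: 1.055667 ± 1.960·0.074536 = 1.055667 ± 0.146091 = [0.909576, 1.201758]
ρ-limits: (tanh 0.909576, tanh 1.201758) = (0.721, 0.834)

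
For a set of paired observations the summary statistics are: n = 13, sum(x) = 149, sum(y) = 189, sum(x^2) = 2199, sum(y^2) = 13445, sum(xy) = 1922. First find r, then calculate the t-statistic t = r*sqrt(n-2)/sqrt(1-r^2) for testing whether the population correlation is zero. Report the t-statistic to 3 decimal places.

-0.355

Numerator: nΣxy − (Σx)(Σy) = 13·1922 − (149)(189) = -3175
Denominator: √[(nΣx²−(Σx)²)(nΣy²−(Σy)²)]
  nΣx²−(Σx)² = 13·2199 − 22201 = 6386;  nΣy²−(Σy)² = 13·13445 − 35721 = 139064
  √(6386·139064) = √888062704 = 29800.3809
r = -3175 / 29800.3809 = -0.1065
t = r·√(n−2)/√(1−r²) = -0.1065·√11 / √(1−0.011342) = -0.353221 / 0.994313 = -0.355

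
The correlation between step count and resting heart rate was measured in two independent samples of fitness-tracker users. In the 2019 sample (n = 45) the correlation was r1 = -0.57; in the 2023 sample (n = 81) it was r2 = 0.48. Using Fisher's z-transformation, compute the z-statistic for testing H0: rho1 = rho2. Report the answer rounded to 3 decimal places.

z1 = atanh(-0.57) = -0.647523,  z2 = atanh(0.48) = 0.522984
SE = √(1/(n1−3) + 1/(n2−3)) = √(1/42 + 1/78) = √(0.0238095 + 0.0128205) = √0.0366300 = 0.191390
z = (z1 − z2)/SE = (-0.647523 − 0.522984) / 0.191390 = -1.170507 / 0.191390 = -6.116

-6.116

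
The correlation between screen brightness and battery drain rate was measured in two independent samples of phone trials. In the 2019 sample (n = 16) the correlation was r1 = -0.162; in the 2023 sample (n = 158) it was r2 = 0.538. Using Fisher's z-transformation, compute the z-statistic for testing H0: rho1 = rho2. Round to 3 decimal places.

-2.649

z1 = atanh(-0.162) = -0.163440,  z2 = atanh(0.538) = 0.601337
SE = √(1/(n1−3) + 1/(n2−3)) = √(1/13 + 1/155) = √(0.0769231 + 0.0064516) = √0.0833747 = 0.288747
z = (z1 − z2)/SE = (-0.163440 − 0.601337) / 0.288747 = -0.764777 / 0.288747 = -2.649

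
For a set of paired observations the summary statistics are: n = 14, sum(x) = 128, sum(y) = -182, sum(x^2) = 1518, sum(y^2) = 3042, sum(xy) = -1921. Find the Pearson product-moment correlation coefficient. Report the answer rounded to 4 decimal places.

Numerator: nΣxy − (Σx)(Σy) = 14·(-1921) − (128)(-182) = -3598
Denominator: √[(nΣx²−(Σx)²)(nΣy²−(Σy)²)]
  nΣx²−(Σx)² = 14·1518 − 16384 = 4868;  nΣy²−(Σy)² = 14·3042 − 33124 = 9464
  √(4868·9464) = √46070752 = 6787.5439
r = -3598 / 6787.5439 = -0.5301

-0.5301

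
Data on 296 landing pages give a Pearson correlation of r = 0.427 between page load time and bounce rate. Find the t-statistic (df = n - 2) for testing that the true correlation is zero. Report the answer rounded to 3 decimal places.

1 − r² = 1 − 0.182329 = 0.817671;  √(1−r²) = 0.904252
√(n−2) = √294 = 17.146428
t = r·√(n−2)/√(1−r²) = 0.427 · 17.146428 / 0.904252 = 8.097

8.097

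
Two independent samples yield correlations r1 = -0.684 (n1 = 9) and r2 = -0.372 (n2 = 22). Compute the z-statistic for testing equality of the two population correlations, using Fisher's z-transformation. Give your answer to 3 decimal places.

-0.952

Fisher z-transforms: z1 = atanh(-0.684) = -0.836592, z2 = atanh(-0.372) = -0.390742; difference d = -0.445850
Var(d) = 1/6 + 1/19 = 0.1666667 + 0.0526316 = 0.2192983
z = d/√Var(d) = -0.445850 / √0.2192983 = -0.445850 / 0.468293 = -0.952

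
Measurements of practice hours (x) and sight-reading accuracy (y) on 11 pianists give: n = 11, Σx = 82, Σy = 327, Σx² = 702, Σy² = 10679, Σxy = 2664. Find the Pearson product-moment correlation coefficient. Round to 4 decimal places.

0.7677

Numerator: nΣxy − (Σx)(Σy) = 11·2664 − (82)(327) = 2490
Denominator: √[(nΣx²−(Σx)²)(nΣy²−(Σy)²)]
  nΣx²−(Σx)² = 11·702 − 6724 = 998;  nΣy²−(Σy)² = 11·10679 − 106929 = 10540
  √(998·10540) = √10518920 = 3243.2885
r = 2490 / 3243.2885 = 0.7677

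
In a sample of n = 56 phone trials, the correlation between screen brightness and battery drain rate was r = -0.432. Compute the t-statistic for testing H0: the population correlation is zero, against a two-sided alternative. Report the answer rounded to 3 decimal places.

-3.520

t = r·√(n−2) / √(1−r²) with r = -0.432, n = 56
  = -0.432·√54 / √(1 − 0.186624)
  = -0.432·7.348469 / 0.901874
  = -3.174539 / 0.901874 = -3.520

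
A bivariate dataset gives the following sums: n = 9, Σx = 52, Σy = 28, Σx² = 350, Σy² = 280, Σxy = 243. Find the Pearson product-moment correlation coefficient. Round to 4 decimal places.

S_xy = nΣxy − ΣxΣy = 9·243 − 52·28 = 2187 − 1456 = 731
S_xx = nΣx² − (Σx)² = 9·350 − 52² = 3150 − 2704 = 446
S_yy = nΣy² − (Σy)² = 9·280 − 28² = 2520 − 784 = 1736
r = S_xy / √(S_xx·S_yy) = 731 / √(446·1736) = 731 / √774256 = 731 / 879.9182 = 0.8308

0.8308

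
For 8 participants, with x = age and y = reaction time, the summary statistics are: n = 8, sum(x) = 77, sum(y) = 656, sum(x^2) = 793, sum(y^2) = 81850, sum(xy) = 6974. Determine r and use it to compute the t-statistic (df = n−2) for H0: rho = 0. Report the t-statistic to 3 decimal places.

1.601

Numerator: nΣxy − (Σx)(Σy) = 8·6974 − (77)(656) = 5280
Denominator: √[(nΣx²−(Σx)²)(nΣy²−(Σy)²)]
  nΣx²−(Σx)² = 8·793 − 5929 = 415;  nΣy²−(Σy)² = 8·81850 − 430336 = 224464
  √(415·224464) = √93152560 = 9651.5574
r = 5280 / 9651.5574 = 0.5471
t = r·√(n−2)/√(1−r²) = 0.5471·√6 / √(1−0.299318) = 1.340116 / 0.837068 = 1.601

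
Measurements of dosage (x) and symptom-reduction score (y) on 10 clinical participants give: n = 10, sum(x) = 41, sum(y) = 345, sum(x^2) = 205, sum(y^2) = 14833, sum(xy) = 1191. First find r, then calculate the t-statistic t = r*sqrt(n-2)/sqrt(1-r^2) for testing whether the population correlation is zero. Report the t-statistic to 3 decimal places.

-2.621

Numerator: nΣxy − (Σx)(Σy) = 10·1191 − (41)(345) = -2235
Denominator: √[(nΣx²−(Σx)²)(nΣy²−(Σy)²)]
  nΣx²−(Σx)² = 10·205 − 1681 = 369;  nΣy²−(Σy)² = 10·14833 − 119025 = 29305
  √(369·29305) = √10813545 = 3288.3955
r = -2235 / 3288.3955 = -0.6797
t = r·√(n−2)/√(1−r²) = -0.6797·√8 / √(1−0.461992) = -1.922482 / 0.733490 = -2.621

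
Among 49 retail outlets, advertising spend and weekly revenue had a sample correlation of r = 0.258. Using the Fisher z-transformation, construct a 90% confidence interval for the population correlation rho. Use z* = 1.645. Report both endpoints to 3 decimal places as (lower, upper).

Fisher z: z_r = atanh(r) = ½·ln((1+0.258)/(1−0.258)) = 0.263965
SE(z) = 1/√(n−3) = 1/√46 = 0.147442
90% ⇒ z* = 1.645; margin = 1.645·0.147442 = 0.242542
CI on z-scale: (0.021423, 0.506507)
Back-transform: tanh(0.021423) = 0.021420, tanh(0.506507) = 0.467219

(0.021, 0.467)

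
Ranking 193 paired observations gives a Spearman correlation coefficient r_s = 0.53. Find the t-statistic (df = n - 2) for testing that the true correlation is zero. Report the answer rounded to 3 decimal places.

8.638

1 − r_s² = 1 − 0.2809 = 0.7191;  √(1−r_s²) = 0.847998
√(n−2) = √191 = 13.820275
t = r_s·√(n−2)/√(1−r_s²) = 0.53 · 13.820275 / 0.847998 = 8.638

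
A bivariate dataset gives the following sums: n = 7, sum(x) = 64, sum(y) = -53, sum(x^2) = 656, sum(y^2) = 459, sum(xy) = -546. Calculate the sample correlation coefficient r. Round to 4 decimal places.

Numerator: nΣxy − (Σx)(Σy) = 7·(-546) − (64)(-53) = -430
Denominator: √[(nΣx²−(Σx)²)(nΣy²−(Σy)²)]
  nΣx²−(Σx)² = 7·656 − 4096 = 496;  nΣy²−(Σy)² = 7·459 − 2809 = 404
  √(496·404) = √200384 = 447.6427
r = -430 / 447.6427 = -0.9606

-0.9606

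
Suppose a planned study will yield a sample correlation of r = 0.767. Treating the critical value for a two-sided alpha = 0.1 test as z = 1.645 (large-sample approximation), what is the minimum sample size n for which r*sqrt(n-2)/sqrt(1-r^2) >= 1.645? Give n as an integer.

4

r√(n−2)/√(1−r²) ≥ 1.645  ⇔  n−2 ≥ (1.645)²·(1−r²)/r²
(1−r²)/r² = (1−0.588289)/0.588289 = 0.6998
n ≥ 2 + 2.706025·0.6998 = 2 + 1.8937 = 3.8937
⌈3.8937⌉ = 4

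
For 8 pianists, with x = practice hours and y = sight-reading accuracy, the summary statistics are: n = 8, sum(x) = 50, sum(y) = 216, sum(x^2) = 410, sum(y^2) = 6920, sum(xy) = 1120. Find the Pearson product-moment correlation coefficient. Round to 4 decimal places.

-0.7062

S_xy = nΣxy − ΣxΣy = 8·1120 − 50·216 = 8960 − 10800 = -1840
S_xx = nΣx² − (Σx)² = 8·410 − 50² = 3280 − 2500 = 780
S_yy = nΣy² − (Σy)² = 8·6920 − 216² = 55360 − 46656 = 8704
r = S_xy / √(S_xx·S_yy) = -1840 / √(780·8704) = -1840 / √6789120 = -1840 / 2605.5940 = -0.7062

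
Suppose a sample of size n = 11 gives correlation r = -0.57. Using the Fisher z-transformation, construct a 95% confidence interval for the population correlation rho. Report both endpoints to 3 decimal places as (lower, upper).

(-0.872, 0.045)

z_r = atanh(-0.57) = -0.647523;  SE = 1/√(n−3) = 1/√8 = 0.353553
z-limits: -0.647523 ± 1.960·0.353553 = -0.647523 ± 0.692964 = [-1.340487, 0.045441]
ρ-limits: (tanh -1.340487, tanh 0.045441) = (-0.872, 0.045)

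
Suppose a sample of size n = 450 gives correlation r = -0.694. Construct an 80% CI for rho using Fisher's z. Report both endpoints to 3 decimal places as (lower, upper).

(-0.724, -0.661)

z_r = atanh(-0.694) = -0.855631;  SE = 1/√(n−3) = 1/√447 = 0.047298
z-limits: -0.855631 ± 1.282·0.047298 = -0.855631 ± 0.060636 = [-0.916267, -0.794995]
ρ-limits: (tanh -0.916267, tanh -0.794995) = (-0.724, -0.661)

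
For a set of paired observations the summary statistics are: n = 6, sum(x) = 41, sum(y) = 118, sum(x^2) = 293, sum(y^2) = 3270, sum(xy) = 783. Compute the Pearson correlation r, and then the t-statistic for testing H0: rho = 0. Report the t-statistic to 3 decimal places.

-0.433

S_xy = nΣxy − ΣxΣy = 6·783 − 41·118 = 4698 − 4838 = -140
S_xx = nΣx² − (Σx)² = 6·293 − 41² = 1758 − 1681 = 77
S_yy = nΣy² − (Σy)² = 6·3270 − 118² = 19620 − 13924 = 5696
r = S_xy / √(S_xx·S_yy) = -140 / √(77·5696) = -140 / √438592 = -140 / 662.2628 = -0.2114
t = r·√(n−2)/√(1−r²) = -0.2114·√4 / √(1−0.044690) = -0.422800 / 0.977400 = -0.433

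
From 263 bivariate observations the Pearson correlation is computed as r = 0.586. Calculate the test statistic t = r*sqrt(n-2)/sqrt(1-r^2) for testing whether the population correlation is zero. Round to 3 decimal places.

t = r·√(n−2) / √(1−r²) with r = 0.586, n = 263
  = 0.586·√261 / √(1 − 0.343396)
  = 0.586·16.155494 / 0.810311
  = 9.467119 / 0.810311 = 11.683

11.683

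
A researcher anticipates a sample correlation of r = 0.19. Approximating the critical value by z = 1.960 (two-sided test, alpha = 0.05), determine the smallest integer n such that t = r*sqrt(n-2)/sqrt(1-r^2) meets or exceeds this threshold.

105

Need r·√(n−2)/√(1−r²) ≥ 1.960
√(n−2) ≥ 1.960·√(1−0.0361) / 0.19 = 1.960·0.981784 / 0.19 = 10.1279
n−2 ≥ 102.5744  ⇒  n ≥ 104.5744
Smallest integer n = 105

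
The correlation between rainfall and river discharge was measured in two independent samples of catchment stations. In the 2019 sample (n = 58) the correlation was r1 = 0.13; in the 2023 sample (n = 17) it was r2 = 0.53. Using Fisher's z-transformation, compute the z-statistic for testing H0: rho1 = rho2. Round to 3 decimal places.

-1.535

Fisher z-transforms: z1 = atanh(0.13) = 0.130740, z2 = atanh(0.53) = 0.590145; difference d = -0.459405
Var(d) = 1/55 + 1/14 = 0.0181818 + 0.0714286 = 0.0896104
z = d/√Var(d) = -0.459405 / √0.0896104 = -0.459405 / 0.299350 = -1.535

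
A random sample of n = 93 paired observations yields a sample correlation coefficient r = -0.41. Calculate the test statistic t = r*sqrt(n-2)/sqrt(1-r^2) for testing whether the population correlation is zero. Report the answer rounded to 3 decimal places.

t = r·√(n−2) / √(1−r²) with r = -0.41, n = 93
  = -0.41·√91 / √(1 − 0.1681)
  = -0.41·9.539392 / 0.912086
  = -3.911151 / 0.912086 = -4.288

-4.288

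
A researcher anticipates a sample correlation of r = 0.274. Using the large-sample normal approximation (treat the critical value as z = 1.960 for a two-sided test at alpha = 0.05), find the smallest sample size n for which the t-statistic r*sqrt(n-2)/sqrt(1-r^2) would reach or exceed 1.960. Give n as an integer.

50

Need r·√(n−2)/√(1−r²) ≥ 1.960
√(n−2) ≥ 1.960·√(1−0.075076) / 0.274 = 1.960·0.961730 / 0.274 = 6.8795
n−2 ≥ 47.3275  ⇒  n ≥ 49.3275
Smallest integer n = 50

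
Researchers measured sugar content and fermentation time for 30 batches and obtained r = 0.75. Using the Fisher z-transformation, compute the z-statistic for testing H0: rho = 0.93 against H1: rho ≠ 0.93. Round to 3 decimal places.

z_r = atanh(0.75) = 0.972955,  z_0 = atanh(0.93) = 1.658390
SE = 1/√(n−3) = 1/√27 = 0.192450
z = (z_r − z_0)/SE = (0.972955 − 1.658390) / 0.192450 = -0.685435 / 0.192450 = -3.562

-3.562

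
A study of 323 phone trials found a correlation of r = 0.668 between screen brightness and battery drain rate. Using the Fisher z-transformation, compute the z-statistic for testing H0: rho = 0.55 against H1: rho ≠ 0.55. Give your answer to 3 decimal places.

z_r = atanh(0.668) = 0.807123,  z_0 = atanh(0.55) = 0.618381
SE = 1/√(n−3) = 1/√320 = 0.055902
z = (z_r − z_0)/SE = (0.807123 − 0.618381) / 0.055902 = 0.188742 / 0.055902 = 3.376

3.376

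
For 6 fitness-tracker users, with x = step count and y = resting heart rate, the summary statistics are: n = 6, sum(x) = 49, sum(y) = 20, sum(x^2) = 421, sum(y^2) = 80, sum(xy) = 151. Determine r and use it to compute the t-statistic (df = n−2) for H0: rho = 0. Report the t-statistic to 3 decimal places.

-2.200

S_xy = nΣxy − ΣxΣy = 6·151 − 49·20 = 906 − 980 = -74
S_xx = nΣx² − (Σx)² = 6·421 − 49² = 2526 − 2401 = 125
S_yy = nΣy² − (Σy)² = 6·80 − 20² = 480 − 400 = 80
r = S_xy / √(S_xx·S_yy) = -74 / √(125·80) = -74 / √10000 = -74 / 100.0000 = -0.7400
t = r·√(n−2)/√(1−r²) = -0.7400·√4 / √(1−0.547600) = -1.480000 / 0.672607 = -2.200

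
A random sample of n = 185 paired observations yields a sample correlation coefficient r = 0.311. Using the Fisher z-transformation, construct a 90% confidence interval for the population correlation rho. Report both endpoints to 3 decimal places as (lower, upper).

(0.197, 0.417)

z_r = atanh(0.311) = 0.321652;  SE = 1/√(n−3) = 1/√182 = 0.074125
z-limits: 0.321652 ± 1.645·0.074125 = 0.321652 ± 0.121936 = [0.199716, 0.443588]
ρ-limits: (tanh 0.199716, tanh 0.443588) = (0.197, 0.417)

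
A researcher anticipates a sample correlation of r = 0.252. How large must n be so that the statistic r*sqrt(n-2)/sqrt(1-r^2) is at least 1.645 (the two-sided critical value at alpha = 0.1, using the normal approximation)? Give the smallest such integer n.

42

Need r·√(n−2)/√(1−r²) ≥ 1.645
√(n−2) ≥ 1.645·√(1−0.063504) / 0.252 = 1.645·0.967727 / 0.252 = 6.3171
n−2 ≥ 39.9058  ⇒  n ≥ 41.9058
Smallest integer n = 42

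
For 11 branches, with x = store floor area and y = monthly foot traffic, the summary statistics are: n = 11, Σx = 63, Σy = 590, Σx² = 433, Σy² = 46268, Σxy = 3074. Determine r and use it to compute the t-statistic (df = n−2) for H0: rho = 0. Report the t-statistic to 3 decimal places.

-0.933

S_xy = nΣxy − ΣxΣy = 11·3074 − 63·590 = 33814 − 37170 = -3356
S_xx = nΣx² − (Σx)² = 11·433 − 63² = 4763 − 3969 = 794
S_yy = nΣy² − (Σy)² = 11·46268 − 590² = 508948 − 348100 = 160848
r = S_xy / √(S_xx·S_yy) = -3356 / √(794·160848) = -3356 / √127713312 = -3356 / 11301.0315 = -0.2970
t = r·√(n−2)/√(1−r²) = -0.2970·√9 / √(1−0.088209) = -0.891000 / 0.954877 = -0.933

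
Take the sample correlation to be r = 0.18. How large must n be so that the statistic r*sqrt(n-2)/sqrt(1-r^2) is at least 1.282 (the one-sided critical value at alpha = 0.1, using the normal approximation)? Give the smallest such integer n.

52

Need r·√(n−2)/√(1−r²) ≥ 1.282
√(n−2) ≥ 1.282·√(1−0.0324) / 0.18 = 1.282·0.983667 / 0.18 = 7.0059
n−2 ≥ 49.0826  ⇒  n ≥ 51.0826
Smallest integer n = 52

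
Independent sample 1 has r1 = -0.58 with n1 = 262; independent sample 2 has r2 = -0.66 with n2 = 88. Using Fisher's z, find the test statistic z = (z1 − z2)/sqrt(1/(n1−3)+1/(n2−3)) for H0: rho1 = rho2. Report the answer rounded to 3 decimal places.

Fisher z-transforms: z1 = atanh(-0.58) = -0.662463, z2 = atanh(-0.66) = -0.792814; difference d = 0.130351
Var(d) = 1/259 + 1/85 = 0.0038610 + 0.0117647 = 0.0156257
z = d/√Var(d) = 0.130351 / √0.0156257 = 0.130351 / 0.125003 = 1.043

1.043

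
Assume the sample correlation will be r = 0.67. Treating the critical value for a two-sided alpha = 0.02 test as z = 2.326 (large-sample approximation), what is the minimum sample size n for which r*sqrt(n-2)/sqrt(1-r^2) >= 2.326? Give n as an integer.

r√(n−2)/√(1−r²) ≥ 2.326  ⇔  n−2 ≥ (2.326)²·(1−r²)/r²
(1−r²)/r² = (1−0.4489)/0.4489 = 1.2277
n ≥ 2 + 5.410276·1.2277 = 2 + 6.6422 = 8.6422
⌈8.6422⌉ = 9

9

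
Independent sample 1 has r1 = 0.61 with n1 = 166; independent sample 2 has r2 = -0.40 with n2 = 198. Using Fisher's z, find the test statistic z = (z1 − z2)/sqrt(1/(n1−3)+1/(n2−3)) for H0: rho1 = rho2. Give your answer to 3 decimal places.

z1 = atanh(0.61) = 0.708921,  z2 = atanh(-0.40) = -0.423649
SE = √(1/(n1−3) + 1/(n2−3)) = √(1/163 + 1/195) = √(0.0061350 + 0.0051282) = √0.0112632 = 0.106128
z = (z1 − z2)/SE = (0.708921 − (-0.423649)) / 0.106128 = 1.132570 / 0.106128 = 10.672

10.672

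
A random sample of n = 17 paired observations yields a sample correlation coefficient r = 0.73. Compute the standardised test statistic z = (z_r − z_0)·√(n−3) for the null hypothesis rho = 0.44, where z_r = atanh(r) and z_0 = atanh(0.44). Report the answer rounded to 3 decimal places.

Fisher z: atanh(0.73) = 0.928727, atanh(0.44) = 0.472231
z = (z_r − z_0)·√(n−3) = (0.928727 − 0.472231)·√14 = 0.456496 · 3.741657 = 1.708

1.708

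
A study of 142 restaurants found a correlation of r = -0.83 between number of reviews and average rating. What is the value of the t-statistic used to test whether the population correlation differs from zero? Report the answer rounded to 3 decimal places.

1 − r² = 1 − 0.6889 = 0.3111;  √(1−r²) = 0.557763
√(n−2) = √140 = 11.832160
t = r·√(n−2)/√(1−r²) = -0.83 · 11.832160 / 0.557763 = -17.607

-17.607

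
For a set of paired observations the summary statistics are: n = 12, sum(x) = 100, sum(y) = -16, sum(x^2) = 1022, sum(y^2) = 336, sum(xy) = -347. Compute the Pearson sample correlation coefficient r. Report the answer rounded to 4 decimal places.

Numerator: nΣxy − (Σx)(Σy) = 12·(-347) − (100)(-16) = -2564
Denominator: √[(nΣx²−(Σx)²)(nΣy²−(Σy)²)]
  nΣx²−(Σx)² = 12·1022 − 10000 = 2264;  nΣy²−(Σy)² = 12·336 − 256 = 3776
  √(2264·3776) = √8548864 = 2923.8440
r = -2564 / 2923.8440 = -0.8769

-0.8769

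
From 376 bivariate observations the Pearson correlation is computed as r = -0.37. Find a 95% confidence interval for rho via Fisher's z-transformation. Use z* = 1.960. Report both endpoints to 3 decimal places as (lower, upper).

(-0.454, -0.279)

Fisher z: z_r = atanh(r) = ½·ln((1+(-0.37))/(1−(-0.37))) = -0.388423
SE(z) = 1/√(n−3) = 1/√373 = 0.051778
95% ⇒ z* = 1.960; margin = 1.960·0.051778 = 0.101485
CI on z-scale: (-0.489908, -0.286938)
Back-transform: tanh(-0.489908) = -0.454143, tanh(-0.286938) = -0.279314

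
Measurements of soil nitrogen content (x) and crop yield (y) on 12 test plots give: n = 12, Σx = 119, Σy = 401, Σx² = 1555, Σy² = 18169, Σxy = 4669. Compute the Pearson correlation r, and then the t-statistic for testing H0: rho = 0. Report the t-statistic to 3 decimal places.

1.914

S_xy = nΣxy − ΣxΣy = 12·4669 − 119·401 = 56028 − 47719 = 8309
S_xx = nΣx² − (Σx)² = 12·1555 − 119² = 18660 − 14161 = 4499
S_yy = nΣy² − (Σy)² = 12·18169 − 401² = 218028 − 160801 = 57227
r = S_xy / √(S_xx·S_yy) = 8309 / √(4499·57227) = 8309 / √257464273 = 8309 / 16045.6933 = 0.5178
t = r·√(n−2)/√(1−r²) = 0.5178·√10 / √(1−0.268117) = 1.637427 / 0.855502 = 1.914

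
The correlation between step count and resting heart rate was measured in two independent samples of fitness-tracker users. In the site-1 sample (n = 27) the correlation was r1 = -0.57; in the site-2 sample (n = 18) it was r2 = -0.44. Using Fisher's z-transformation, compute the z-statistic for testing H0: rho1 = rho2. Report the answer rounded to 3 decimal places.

z1 = atanh(-0.57) = -0.647523,  z2 = atanh(-0.44) = -0.472231
SE = √(1/(n1−3) + 1/(n2−3)) = √(1/24 + 1/15) = √(0.0416667 + 0.0666667) = √0.1083334 = 0.329140
z = (z1 − z2)/SE = (-0.647523 − (-0.472231)) / 0.329140 = -0.175292 / 0.329140 = -0.533

-0.533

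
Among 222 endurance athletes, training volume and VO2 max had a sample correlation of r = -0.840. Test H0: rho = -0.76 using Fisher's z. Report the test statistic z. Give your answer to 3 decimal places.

z_r = atanh(-0.840) = -1.221174,  z_0 = atanh(-0.76) = -0.996215
SE = 1/√(n−3) = 1/√219 = 0.067574
z = (z_r − z_0)/SE = (-1.221174 − (-0.996215)) / 0.067574 = -0.224959 / 0.067574 = -3.329

-3.329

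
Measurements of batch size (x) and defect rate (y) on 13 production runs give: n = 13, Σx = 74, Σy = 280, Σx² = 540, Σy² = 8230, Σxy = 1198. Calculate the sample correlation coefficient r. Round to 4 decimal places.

Numerator: nΣxy − (Σx)(Σy) = 13·1198 − (74)(280) = -5146
Denominator: √[(nΣx²−(Σx)²)(nΣy²−(Σy)²)]
  nΣx²−(Σx)² = 13·540 − 5476 = 1544;  nΣy²−(Σy)² = 13·8230 − 78400 = 28590
  √(1544·28590) = √44142960 = 6644.0169
r = -5146 / 6644.0169 = -0.7745

-0.7745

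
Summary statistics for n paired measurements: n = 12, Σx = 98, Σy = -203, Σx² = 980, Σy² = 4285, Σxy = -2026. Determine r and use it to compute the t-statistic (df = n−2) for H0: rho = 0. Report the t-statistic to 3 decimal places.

-8.843

S_xy = nΣxy − ΣxΣy = 12·(-2026) − 98·(-203) = -24312 − (-19894) = -4418
S_xx = nΣx² − (Σx)² = 12·980 − 98² = 11760 − 9604 = 2156
S_yy = nΣy² − (Σy)² = 12·4285 − (-203)² = 51420 − 41209 = 10211
r = S_xy / √(S_xx·S_yy) = -4418 / √(2156·10211) = -4418 / √22014916 = -4418 / 4692.0055 = -0.9416
t = r·√(n−2)/√(1−r²) = -0.9416·√10 / √(1−0.886611) = -2.977601 / 0.336733 = -8.843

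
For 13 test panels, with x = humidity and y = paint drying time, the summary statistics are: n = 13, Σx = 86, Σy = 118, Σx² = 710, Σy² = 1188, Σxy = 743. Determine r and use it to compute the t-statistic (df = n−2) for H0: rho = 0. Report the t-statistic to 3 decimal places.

-1.016

S_xy = nΣxy − ΣxΣy = 13·743 − 86·118 = 9659 − 10148 = -489
S_xx = nΣx² − (Σx)² = 13·710 − 86² = 9230 − 7396 = 1834
S_yy = nΣy² − (Σy)² = 13·1188 − 118² = 15444 − 13924 = 1520
r = S_xy / √(S_xx·S_yy) = -489 / √(1834·1520) = -489 / √2787680 = -489 / 1669.6347 = -0.2929
t = r·√(n−2)/√(1−r²) = -0.2929·√11 / √(1−0.085790) = -0.971439 / 0.956143 = -1.016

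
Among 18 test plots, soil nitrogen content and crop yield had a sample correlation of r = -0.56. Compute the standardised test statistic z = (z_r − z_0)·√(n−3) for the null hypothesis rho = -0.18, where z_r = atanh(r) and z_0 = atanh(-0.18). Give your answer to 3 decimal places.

Fisher z: atanh(-0.56) = -0.632833, atanh(-0.18) = -0.181983
z = (z_r − z_0)·√(n−3) = (-0.632833 − (-0.181983))·√15 = -0.450850 · 3.872983 = -1.746

-1.746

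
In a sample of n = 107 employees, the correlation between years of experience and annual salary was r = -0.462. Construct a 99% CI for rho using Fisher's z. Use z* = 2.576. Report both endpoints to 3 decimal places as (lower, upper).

z_r = atanh(-0.462) = -0.499851;  SE = 1/√(n−3) = 1/√104 = 0.098058
z-limits: -0.499851 ± 2.576·0.098058 = -0.499851 ± 0.252597 = [-0.752448, -0.247254]
ρ-limits: (tanh -0.752448, tanh -0.247254) = (-0.637, -0.242)

(-0.637, -0.242)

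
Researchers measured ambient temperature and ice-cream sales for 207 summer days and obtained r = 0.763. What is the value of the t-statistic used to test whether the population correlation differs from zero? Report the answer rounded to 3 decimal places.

t = r·√(n−2) / √(1−r²) with r = 0.763, n = 207
  = 0.763·√205 / √(1 − 0.582169)
  = 0.763·14.317821 / 0.646398
  = 10.924497 / 0.646398 = 16.901

16.901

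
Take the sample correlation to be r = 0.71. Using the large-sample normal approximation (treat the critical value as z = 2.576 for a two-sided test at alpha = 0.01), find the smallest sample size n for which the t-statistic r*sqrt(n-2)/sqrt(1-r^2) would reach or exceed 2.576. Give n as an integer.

9

r√(n−2)/√(1−r²) ≥ 2.576  ⇔  n−2 ≥ (2.576)²·(1−r²)/r²
(1−r²)/r² = (1−0.5041)/0.5041 = 0.9837
n ≥ 2 + 6.635776·0.9837 = 2 + 6.5276 = 8.5276
⌈8.5276⌉ = 9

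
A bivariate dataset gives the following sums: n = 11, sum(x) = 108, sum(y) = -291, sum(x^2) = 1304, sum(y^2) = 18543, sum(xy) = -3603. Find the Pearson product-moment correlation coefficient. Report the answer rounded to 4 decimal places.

Numerator: nΣxy − (Σx)(Σy) = 11·(-3603) − (108)(-291) = -8205
Denominator: √[(nΣx²−(Σx)²)(nΣy²−(Σy)²)]
  nΣx²−(Σx)² = 11·1304 − 11664 = 2680;  nΣy²−(Σy)² = 11·18543 − 84681 = 119292
  √(2680·119292) = √319702560 = 17880.2282
r = -8205 / 17880.2282 = -0.4589

-0.4589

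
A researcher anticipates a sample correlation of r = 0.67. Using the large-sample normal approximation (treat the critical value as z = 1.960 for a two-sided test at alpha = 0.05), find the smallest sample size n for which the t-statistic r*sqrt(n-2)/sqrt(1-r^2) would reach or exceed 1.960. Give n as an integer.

7

r√(n−2)/√(1−r²) ≥ 1.960  ⇔  n−2 ≥ (1.960)²·(1−r²)/r²
(1−r²)/r² = (1−0.4489)/0.4489 = 1.2277
n ≥ 2 + 3.8416·1.2277 = 2 + 4.7163 = 6.7163
⌈6.7163⌉ = 7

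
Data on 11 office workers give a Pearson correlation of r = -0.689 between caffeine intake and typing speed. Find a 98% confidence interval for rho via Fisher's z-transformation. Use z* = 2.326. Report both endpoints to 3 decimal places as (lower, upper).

Fisher z: z_r = atanh(r) = ½·ln((1+(-0.689))/(1−(-0.689))) = -0.846050
SE(z) = 1/√(n−3) = 1/√8 = 0.353553
98% ⇒ z* = 2.326; margin = 2.326·0.353553 = 0.822364
CI on z-scale: (-1.668414, -0.023686)
Back-transform: tanh(-1.668414) = -0.931342, tanh(-0.023686) = -0.023682

(-0.931, -0.024)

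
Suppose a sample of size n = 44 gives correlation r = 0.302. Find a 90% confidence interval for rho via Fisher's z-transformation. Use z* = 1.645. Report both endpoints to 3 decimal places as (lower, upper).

(0.055, 0.514)

z_r = atanh(0.302) = 0.311719;  SE = 1/√(n−3) = 1/√41 = 0.156174
z-limits: 0.311719 ± 1.645·0.156174 = 0.311719 ± 0.256906 = [0.054813, 0.568625]
ρ-limits: (tanh 0.054813, tanh 0.568625) = (0.055, 0.514)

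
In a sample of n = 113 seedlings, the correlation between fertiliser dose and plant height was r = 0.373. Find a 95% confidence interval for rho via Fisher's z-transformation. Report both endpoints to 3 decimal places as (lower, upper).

Fisher z: z_r = atanh(r) = ½·ln((1+0.373)/(1−0.373)) = 0.391903
SE(z) = 1/√(n−3) = 1/√110 = 0.095346
95% ⇒ z* = 1.960; margin = 1.960·0.095346 = 0.186878
CI on z-scale: (0.205025, 0.578781)
Back-transform: tanh(0.205025) = 0.202200, tanh(0.578781) = 0.521779

(0.202, 0.522)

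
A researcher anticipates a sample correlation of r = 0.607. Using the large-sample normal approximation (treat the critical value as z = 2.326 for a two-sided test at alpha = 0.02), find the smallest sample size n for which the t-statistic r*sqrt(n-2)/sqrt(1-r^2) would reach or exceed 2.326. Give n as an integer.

Need r·√(n−2)/√(1−r²) ≥ 2.326
√(n−2) ≥ 2.326·√(1−0.368449) / 0.607 = 2.326·0.794702 / 0.607 = 3.0453
n−2 ≥ 9.2739  ⇒  n ≥ 11.2739
Smallest integer n = 12

12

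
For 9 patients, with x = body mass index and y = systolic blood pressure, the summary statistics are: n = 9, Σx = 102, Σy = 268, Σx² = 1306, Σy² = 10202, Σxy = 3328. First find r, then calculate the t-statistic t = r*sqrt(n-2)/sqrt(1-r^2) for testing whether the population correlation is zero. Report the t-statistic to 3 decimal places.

S_xy = nΣxy − ΣxΣy = 9·3328 − 102·268 = 29952 − 27336 = 2616
S_xx = nΣx² − (Σx)² = 9·1306 − 102² = 11754 − 10404 = 1350
S_yy = nΣy² − (Σy)² = 9·10202 − 268² = 91818 − 71824 = 19994
r = S_xy / √(S_xx·S_yy) = 2616 / √(1350·19994) = 2616 / √26991900 = 2616 / 5195.3729 = 0.5035
t = r·√(n−2)/√(1−r²) = 0.5035·√7 / √(1−0.253512) = 1.332136 / 0.863995 = 1.542

1.542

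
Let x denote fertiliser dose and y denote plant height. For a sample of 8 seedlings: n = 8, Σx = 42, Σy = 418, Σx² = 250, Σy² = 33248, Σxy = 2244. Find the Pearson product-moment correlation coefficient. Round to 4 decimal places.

S_xy = nΣxy − ΣxΣy = 8·2244 − 42·418 = 17952 − 17556 = 396
S_xx = nΣx² − (Σx)² = 8·250 − 42² = 2000 − 1764 = 236
S_yy = nΣy² − (Σy)² = 8·33248 − 418² = 265984 − 174724 = 91260
r = S_xy / √(S_xx·S_yy) = 396 / √(236·91260) = 396 / √21537360 = 396 / 4640.8361 = 0.0853

0.0853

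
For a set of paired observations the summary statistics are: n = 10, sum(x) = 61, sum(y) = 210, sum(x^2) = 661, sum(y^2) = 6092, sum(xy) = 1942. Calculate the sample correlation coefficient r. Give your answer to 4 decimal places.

S_xy = nΣxy − ΣxΣy = 10·1942 − 61·210 = 19420 − 12810 = 6610
S_xx = nΣx² − (Σx)² = 10·661 − 61² = 6610 − 3721 = 2889
S_yy = nΣy² − (Σy)² = 10·6092 − 210² = 60920 − 44100 = 16820
r = S_xy / √(S_xx·S_yy) = 6610 / √(2889·16820) = 6610 / √48592980 = 6610 / 6970.8665 = 0.9482

0.9482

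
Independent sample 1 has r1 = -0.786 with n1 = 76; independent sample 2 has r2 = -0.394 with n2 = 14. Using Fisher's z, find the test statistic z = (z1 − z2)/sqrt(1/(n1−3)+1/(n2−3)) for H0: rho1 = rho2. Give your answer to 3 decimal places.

-1.992

z1 = atanh(-0.786) = -1.060879,  z2 = atanh(-0.394) = -0.416526
SE = √(1/(n1−3) + 1/(n2−3)) = √(1/73 + 1/11) = √(0.0136986 + 0.0909091) = √0.1046077 = 0.323431
z = (z1 − z2)/SE = (-1.060879 − (-0.416526)) / 0.323431 = -0.644353 / 0.323431 = -1.992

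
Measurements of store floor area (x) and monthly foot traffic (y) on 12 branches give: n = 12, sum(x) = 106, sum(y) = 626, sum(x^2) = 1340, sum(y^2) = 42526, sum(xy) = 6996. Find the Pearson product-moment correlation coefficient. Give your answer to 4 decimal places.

0.7346

S_xy = nΣxy − ΣxΣy = 12·6996 − 106·626 = 83952 − 66356 = 17596
S_xx = nΣx² − (Σx)² = 12·1340 − 106² = 16080 − 11236 = 4844
S_yy = nΣy² − (Σy)² = 12·42526 − 626² = 510312 − 391876 = 118436
r = S_xy / √(S_xx·S_yy) = 17596 / √(4844·118436) = 17596 / √573703984 = 17596 / 23952.1186 = 0.7346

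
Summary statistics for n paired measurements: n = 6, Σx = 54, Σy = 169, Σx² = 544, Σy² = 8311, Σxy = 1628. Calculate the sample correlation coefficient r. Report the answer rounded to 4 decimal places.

S_xy = nΣxy − ΣxΣy = 6·1628 − 54·169 = 9768 − 9126 = 642
S_xx = nΣx² − (Σx)² = 6·544 − 54² = 3264 − 2916 = 348
S_yy = nΣy² − (Σy)² = 6·8311 − 169² = 49866 − 28561 = 21305
r = S_xy / √(S_xx·S_yy) = 642 / √(348·21305) = 642 / √7414140 = 642 / 2722.8918 = 0.2358

0.2358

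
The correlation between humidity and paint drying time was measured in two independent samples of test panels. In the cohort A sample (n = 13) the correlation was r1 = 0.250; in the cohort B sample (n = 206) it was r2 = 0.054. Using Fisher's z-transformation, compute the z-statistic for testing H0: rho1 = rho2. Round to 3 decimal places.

z1 = atanh(0.250) = 0.255413,  z2 = atanh(0.054) = 0.054053
SE = √(1/(n1−3) + 1/(n2−3)) = √(1/10 + 1/203) = √(0.1000000 + 0.0049261) = √0.1049261 = 0.323923
z = (z1 − z2)/SE = (0.255413 − 0.054053) / 0.323923 = 0.201360 / 0.323923 = 0.622

0.622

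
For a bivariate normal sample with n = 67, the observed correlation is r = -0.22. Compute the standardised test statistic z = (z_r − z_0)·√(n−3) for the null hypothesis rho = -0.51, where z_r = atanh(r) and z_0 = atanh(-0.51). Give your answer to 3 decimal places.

z_r = atanh(-0.22) = -0.223656,  z_0 = atanh(-0.51) = -0.562730
SE = 1/√(n−3) = 1/√64 = 0.125000
z = (z_r − z_0)/SE = (-0.223656 − (-0.562730)) / 0.125000 = 0.339074 / 0.125000 = 2.713

2.713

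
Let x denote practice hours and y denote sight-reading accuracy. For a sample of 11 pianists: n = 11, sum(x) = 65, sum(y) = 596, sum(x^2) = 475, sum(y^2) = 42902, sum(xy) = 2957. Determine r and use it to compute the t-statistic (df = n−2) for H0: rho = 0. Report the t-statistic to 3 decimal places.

Numerator: nΣxy − (Σx)(Σy) = 11·2957 − (65)(596) = -6213
Denominator: √[(nΣx²−(Σx)²)(nΣy²−(Σy)²)]
  nΣx²−(Σx)² = 11·475 − 4225 = 1000;  nΣy²−(Σy)² = 11·42902 − 355216 = 116706
  √(1000·116706) = √116706000 = 10803.0551
r = -6213 / 10803.0551 = -0.5751
t = r·√(n−2)/√(1−r²) = -0.5751·√9 / √(1−0.330740) = -1.725300 / 0.818083 = -2.109

-2.109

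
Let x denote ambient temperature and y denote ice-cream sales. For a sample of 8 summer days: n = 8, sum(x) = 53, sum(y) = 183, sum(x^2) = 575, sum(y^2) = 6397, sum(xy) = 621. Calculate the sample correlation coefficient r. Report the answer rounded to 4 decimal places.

Numerator: nΣxy − (Σx)(Σy) = 8·621 − (53)(183) = -4731
Denominator: √[(nΣx²−(Σx)²)(nΣy²−(Σy)²)]
  nΣx²−(Σx)² = 8·575 − 2809 = 1791;  nΣy²−(Σy)² = 8·6397 − 33489 = 17687
  √(1791·17687) = √31677417 = 5628.2694
r = -4731 / 5628.2694 = -0.8406

-0.8406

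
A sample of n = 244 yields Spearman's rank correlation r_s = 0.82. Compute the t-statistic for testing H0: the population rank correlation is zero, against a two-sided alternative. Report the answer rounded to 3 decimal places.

1 − r_s² = 1 − 0.6724 = 0.3276;  √(1−r_s²) = 0.572364
√(n−2) = √242 = 15.556349
t = r_s·√(n−2)/√(1−r_s²) = 0.82 · 15.556349 / 0.572364 = 22.287

22.287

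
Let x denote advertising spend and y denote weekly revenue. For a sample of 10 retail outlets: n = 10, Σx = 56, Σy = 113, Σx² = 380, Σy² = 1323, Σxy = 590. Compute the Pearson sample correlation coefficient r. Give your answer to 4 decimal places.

-0.7736

S_xy = nΣxy − ΣxΣy = 10·590 − 56·113 = 5900 − 6328 = -428
S_xx = nΣx² − (Σx)² = 10·380 − 56² = 3800 − 3136 = 664
S_yy = nΣy² − (Σy)² = 10·1323 − 113² = 13230 − 12769 = 461
r = S_xy / √(S_xx·S_yy) = -428 / √(664·461) = -428 / √306104 = -428 / 553.2667 = -0.7736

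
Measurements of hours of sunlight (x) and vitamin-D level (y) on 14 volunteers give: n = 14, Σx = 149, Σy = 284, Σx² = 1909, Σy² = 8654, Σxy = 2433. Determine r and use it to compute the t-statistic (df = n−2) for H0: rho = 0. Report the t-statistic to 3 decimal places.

Numerator: nΣxy − (Σx)(Σy) = 14·2433 − (149)(284) = -8254
Denominator: √[(nΣx²−(Σx)²)(nΣy²−(Σy)²)]
  nΣx²−(Σx)² = 14·1909 − 22201 = 4525;  nΣy²−(Σy)² = 14·8654 − 80656 = 40500
  √(4525·40500) = √183262500 = 13537.4481
r = -8254 / 13537.4481 = -0.6097
t = r·√(n−2)/√(1−r²) = -0.6097·√12 / √(1−0.371734) = -2.112063 / 0.792632 = -2.665

-2.665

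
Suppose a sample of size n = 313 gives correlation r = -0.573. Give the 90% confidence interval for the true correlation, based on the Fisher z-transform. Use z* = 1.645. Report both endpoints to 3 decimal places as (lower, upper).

Fisher z: z_r = atanh(r) = ½·ln((1+(-0.573))/(1−(-0.573))) = -0.651978
SE(z) = 1/√(n−3) = 1/√310 = 0.056796
90% ⇒ z* = 1.645; margin = 1.645·0.056796 = 0.093429
CI on z-scale: (-0.745407, -0.558549)
Back-transform: tanh(-0.745407) = -0.632401, tanh(-0.558549) = -0.506900

(-0.632, -0.507)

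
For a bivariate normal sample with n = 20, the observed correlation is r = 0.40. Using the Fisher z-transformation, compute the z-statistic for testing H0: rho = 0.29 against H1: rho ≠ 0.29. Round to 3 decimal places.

Fisher z: atanh(0.40) = 0.423649, atanh(0.29) = 0.298566
z = (z_r − z_0)·√(n−3) = (0.423649 − 0.298566)·√17 = 0.125083 · 4.123106 = 0.516

0.516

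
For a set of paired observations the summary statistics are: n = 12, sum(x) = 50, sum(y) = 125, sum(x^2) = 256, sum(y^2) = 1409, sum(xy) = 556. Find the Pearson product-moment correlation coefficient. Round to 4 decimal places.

Numerator: nΣxy − (Σx)(Σy) = 12·556 − (50)(125) = 422
Denominator: √[(nΣx²−(Σx)²)(nΣy²−(Σy)²)]
  nΣx²−(Σx)² = 12·256 − 2500 = 572;  nΣy²−(Σy)² = 12·1409 − 15625 = 1283
  √(572·1283) = √733876 = 856.6656
r = 422 / 856.6656 = 0.4926

0.4926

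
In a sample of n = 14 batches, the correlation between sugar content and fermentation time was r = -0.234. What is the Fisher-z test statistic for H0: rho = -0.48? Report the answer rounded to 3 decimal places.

z_r = atanh(-0.234) = -0.238417,  z_0 = atanh(-0.48) = -0.522984
SE = 1/√(n−3) = 1/√11 = 0.301511
z = (z_r − z_0)/SE = (-0.238417 − (-0.522984)) / 0.301511 = 0.284567 / 0.301511 = 0.944

0.944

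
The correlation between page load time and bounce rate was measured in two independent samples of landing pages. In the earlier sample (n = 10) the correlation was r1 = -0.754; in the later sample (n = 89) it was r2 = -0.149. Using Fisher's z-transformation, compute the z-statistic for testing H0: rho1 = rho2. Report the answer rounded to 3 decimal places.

Fisher z-transforms: z1 = atanh(-0.754) = -0.982161, z2 = atanh(-0.149) = -0.150118; difference d = -0.832043
Var(d) = 1/7 + 1/86 = 0.1428571 + 0.0116279 = 0.1544850
z = d/√Var(d) = -0.832043 / √0.1544850 = -0.832043 / 0.393046 = -2.117

-2.117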